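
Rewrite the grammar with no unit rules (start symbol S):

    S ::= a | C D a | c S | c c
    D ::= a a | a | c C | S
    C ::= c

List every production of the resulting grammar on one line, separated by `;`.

Unit pairs: D ⇒* {S}.
Replace each nonterminal's rules with the union of the non-unit rules of every nonterminal it unit-derives.

S ::= a | C D a | c S | c c; D ::= a | C D a | c S | c c | a a | c C; C ::= c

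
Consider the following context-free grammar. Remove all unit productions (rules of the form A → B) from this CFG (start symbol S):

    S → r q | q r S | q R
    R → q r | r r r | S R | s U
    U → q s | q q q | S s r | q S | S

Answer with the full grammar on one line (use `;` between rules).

Unit pairs: U ⇒* {S}.
Replace each nonterminal's rules with the union of the non-unit rules of every nonterminal it unit-derives.

S → r q | q r S | q R; R → q r | r r r | S R | s U; U → q s | q q q | S s r | q S | r q | q r S | q R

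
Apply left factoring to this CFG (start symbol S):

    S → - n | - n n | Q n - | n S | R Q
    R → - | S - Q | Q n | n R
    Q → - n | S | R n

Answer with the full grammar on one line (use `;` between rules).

S → Q n - | n S | R Q | - n S'; R → - | S - Q | Q n | n R; Q → - n | S | R n; S' → ε | n

S has alternatives sharing prefix '- n': factor to S → - n S' with S' → ε | n.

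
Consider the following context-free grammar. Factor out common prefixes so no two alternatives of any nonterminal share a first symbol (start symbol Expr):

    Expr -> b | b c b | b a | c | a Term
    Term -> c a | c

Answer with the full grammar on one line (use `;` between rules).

Expr has alternatives sharing prefix 'b': factor to Expr → b Expr1 with Expr1 → ε | c b | a.
Term has alternatives sharing prefix 'c': factor to Term → c Term1 with Term1 → a | ε.

Expr -> c | a Term | b Expr1; Term -> c Term1; Expr1 -> ε | c b | a; Term1 -> a | ε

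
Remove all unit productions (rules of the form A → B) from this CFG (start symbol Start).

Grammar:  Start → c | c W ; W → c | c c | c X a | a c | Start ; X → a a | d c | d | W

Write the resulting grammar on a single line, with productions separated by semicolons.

Unit pairs: W ⇒* {Start}; X ⇒* {Start, W}.
For each unit pair (A, B), copy every non-unit production of B to A, then drop all unit productions.

Start → c | c W; W → c | c W | c c | c X a | a c; X → c | c W | a a | d c | d | c c | c X a | a c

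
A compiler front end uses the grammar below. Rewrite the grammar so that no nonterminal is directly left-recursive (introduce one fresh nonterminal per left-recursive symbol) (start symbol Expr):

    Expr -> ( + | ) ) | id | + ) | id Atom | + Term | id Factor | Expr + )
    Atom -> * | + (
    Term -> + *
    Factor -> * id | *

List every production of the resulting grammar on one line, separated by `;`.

Expr -> ( + Expr1 | ) ) Expr1 | id Expr1 | + ) Expr1 | id Atom Expr1 | + Term Expr1 | id Factor Expr1; Atom -> * | + (; Term -> + *; Factor -> * id | *; Expr1 -> + ) Expr1 | ε

Expr is directly left-recursive.
For Expr: α = {+ )}, β = {( +, ) ), id, + ), id Atom, + Term, id Factor}. Rewrite as Expr → β Expr1 and Expr1 → α Expr1 | ε.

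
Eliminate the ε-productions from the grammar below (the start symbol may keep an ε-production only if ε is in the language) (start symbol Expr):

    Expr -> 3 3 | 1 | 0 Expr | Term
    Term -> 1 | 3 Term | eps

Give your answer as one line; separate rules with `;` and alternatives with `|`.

Expr -> 3 3 | 1 | 0 Expr | 0 | Term | eps; Term -> 1 | 3 Term | 3

The nullable symbols are {Expr, Term}.
ε ∈ L(G) since Expr is nullable, so keep Expr → ε.
For each production, add variants omitting each subset of nullable occurrences: Expr → 0 Expr gives 0 Expr | 0. Term → 3 Term gives 3 Term | 3.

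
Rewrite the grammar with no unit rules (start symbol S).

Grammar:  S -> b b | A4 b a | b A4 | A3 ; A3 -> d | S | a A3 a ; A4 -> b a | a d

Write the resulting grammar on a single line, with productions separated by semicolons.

S -> b b | A4 b a | b A4 | d | a A3 a; A3 -> b b | A4 b a | b A4 | d | a A3 a; A4 -> b a | a d

Unit pairs: A3 ⇒* {S}; S ⇒* {A3}.
For each unit pair (A, B), copy every non-unit production of B to A, then drop all unit productions.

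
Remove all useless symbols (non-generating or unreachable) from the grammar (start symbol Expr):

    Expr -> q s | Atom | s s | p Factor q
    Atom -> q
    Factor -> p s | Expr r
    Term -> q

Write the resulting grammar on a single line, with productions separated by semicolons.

Expr -> q s | Atom | s s | p Factor q; Atom -> q; Factor -> p s | Expr r

Generating nonterminals: {Atom, Expr, Factor, Term}.
Reachable from Expr after that: {Atom, Expr, Factor}.
Removed useless symbols: {Term} and every production mentioning them.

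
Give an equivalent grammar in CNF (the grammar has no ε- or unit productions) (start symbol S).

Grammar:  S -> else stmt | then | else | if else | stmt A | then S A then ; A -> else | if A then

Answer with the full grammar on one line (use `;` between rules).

Introduce a nonterminal for each terminal appearing in a rule of length ≥ 2: X1 → else, X2 → stmt, X3 → if, X4 → then.
Binarize each right-hand side of length ≥ 3 by chaining fresh nonterminals (Y1, Y2, …): affected rules were S → X4 S A X4; A → X3 A X4.

S -> X1 X2 | then | else | X3 X1 | X2 A | X4 Y1; A -> else | X3 Y3; X1 -> else; X2 -> stmt; X3 -> if; X4 -> then; Y1 -> S Y2; Y2 -> A X4; Y3 -> A X4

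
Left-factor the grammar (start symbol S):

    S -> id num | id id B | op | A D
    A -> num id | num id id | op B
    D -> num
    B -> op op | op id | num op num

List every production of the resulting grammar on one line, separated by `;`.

S has alternatives sharing prefix 'id': factor to S → id S' with S' → num | id B.
A has alternatives sharing prefix 'num id': factor to A → num id A' with A' → ε | id.
B has alternatives sharing prefix 'op': factor to B → op B' with B' → op | id.

S -> op | A D | id S'; A -> op B | num id A'; D -> num; B -> num op num | op B'; S' -> num | id B; A' -> ε | id; B' -> op | id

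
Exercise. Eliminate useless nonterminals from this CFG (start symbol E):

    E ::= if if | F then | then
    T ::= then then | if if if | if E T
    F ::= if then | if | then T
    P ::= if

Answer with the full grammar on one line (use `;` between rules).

Generating nonterminals: {E, F, P, T}.
Reachable from E after that: {E, F, T}.
Removed useless symbols: {P} and every production mentioning them.

E ::= if if | F then | then; T ::= then then | if if if | if E T; F ::= if then | if | then T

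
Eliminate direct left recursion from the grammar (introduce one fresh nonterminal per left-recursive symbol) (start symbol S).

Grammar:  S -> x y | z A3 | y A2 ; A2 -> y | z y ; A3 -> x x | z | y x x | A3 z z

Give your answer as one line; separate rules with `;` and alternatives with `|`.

Directly left-recursive nonterminal: A3.
For A3: α = {z z}, β = {x x, z, y x x}. Rewrite as A3 → β A3' and A3' → α A3' | ε.

S -> x y | z A3 | y A2; A2 -> y | z y; A3 -> x x A3' | z A3' | y x x A3'; A3' -> z z A3' | ε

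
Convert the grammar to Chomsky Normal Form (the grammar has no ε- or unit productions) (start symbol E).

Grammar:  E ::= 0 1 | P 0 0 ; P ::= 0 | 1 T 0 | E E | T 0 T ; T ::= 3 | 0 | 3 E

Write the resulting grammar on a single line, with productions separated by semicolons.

E ::= X1 X2 | P Y1; P ::= 0 | X2 Y2 | E E | T Y3; T ::= 3 | 0 | X3 E; X1 ::= 0; X2 ::= 1; X3 ::= 3; Y1 ::= X1 X1; Y2 ::= T X1; Y3 ::= X1 T

Introduce a nonterminal for each terminal appearing in a rule of length ≥ 2: X1 → 0, X2 → 1, X3 → 3.
Binarize each right-hand side of length ≥ 3 by chaining fresh nonterminals (Y1, Y2, …): affected rules were E → P X1 X1; P → X2 T X1; P → T X1 T.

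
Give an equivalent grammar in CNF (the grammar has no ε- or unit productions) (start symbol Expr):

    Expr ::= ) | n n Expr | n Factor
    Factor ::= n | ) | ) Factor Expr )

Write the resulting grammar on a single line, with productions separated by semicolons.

Expr ::= ) | X1 Y1 | X1 Factor; Factor ::= n | ) | X2 Y2; X1 ::= n; X2 ::= ); Y1 ::= X1 Expr; Y2 ::= Factor Y3; Y3 ::= Expr X2

Introduce a nonterminal for each terminal appearing in a rule of length ≥ 2: X1 → n, X2 → ).
Binarize each right-hand side of length ≥ 3 by chaining fresh nonterminals (Y1, Y2, …): affected rules were Expr → X1 X1 Expr; Factor → X2 Factor Expr X2.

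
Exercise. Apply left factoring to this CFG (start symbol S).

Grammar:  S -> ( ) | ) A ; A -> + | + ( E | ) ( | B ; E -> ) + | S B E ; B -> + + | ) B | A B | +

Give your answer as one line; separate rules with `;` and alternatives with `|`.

A has alternatives sharing prefix '+': factor to A → + A' with A' → ε | ( E.
B has alternatives sharing prefix '+': factor to B → + B' with B' → + | ε.

S -> ( ) | ) A; A -> ) ( | B | + A'; E -> ) + | S B E; B -> ) B | A B | + B'; A' -> ε | ( E; B' -> + | ε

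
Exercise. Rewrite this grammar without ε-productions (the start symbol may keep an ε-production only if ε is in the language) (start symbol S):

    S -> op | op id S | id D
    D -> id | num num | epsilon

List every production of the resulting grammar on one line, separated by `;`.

S -> op | op id S | id D | id; D -> id | num num

The nullable symbols are {D}.
ε ∉ L(G), so no ε-production is kept.
Add the nullable-subset variants: S → id D gives id D | id.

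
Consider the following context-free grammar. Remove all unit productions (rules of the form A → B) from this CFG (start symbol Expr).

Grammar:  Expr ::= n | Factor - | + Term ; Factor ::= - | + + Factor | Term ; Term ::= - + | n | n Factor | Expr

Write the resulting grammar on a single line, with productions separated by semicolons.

Expr ::= n | Factor - | + Term; Factor ::= - + | n | n Factor | - | + + Factor | Factor - | + Term; Term ::= - + | n | n Factor | Factor - | + Term

Unit pairs: Factor ⇒* {Expr, Term}; Term ⇒* {Expr}.
For every A with A ⇒* B via unit rules, add B's non-unit alternatives to A; then delete every rule of the form X → Y.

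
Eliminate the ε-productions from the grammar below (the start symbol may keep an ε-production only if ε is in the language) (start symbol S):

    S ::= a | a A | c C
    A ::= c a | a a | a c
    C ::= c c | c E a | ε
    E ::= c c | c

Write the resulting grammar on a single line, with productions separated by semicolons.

The nullable symbols are {C}.
ε ∉ L(G), so no ε-production is kept.
Expand every rule over subsets of its nullable positions: S → c C gives c C | c.

S ::= a | a A | c C | c; A ::= c a | a a | a c; C ::= c c | c E a; E ::= c c | c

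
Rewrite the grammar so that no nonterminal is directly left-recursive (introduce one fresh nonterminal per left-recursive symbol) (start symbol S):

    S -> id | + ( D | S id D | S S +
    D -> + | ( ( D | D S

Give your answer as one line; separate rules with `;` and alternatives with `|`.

S, D are directly left-recursive.
For S: α = {id D, S +}, β = {id, + ( D}. Rewrite as S → β S' and S' → α S' | ε.
For D: α = {S}, β = {+, ( ( D}. Rewrite as D → β D' and D' → α D' | ε.

S -> id S' | + ( D S'; D -> + D' | ( ( D D'; S' -> id D S' | S + S' | eps; D' -> S D' | eps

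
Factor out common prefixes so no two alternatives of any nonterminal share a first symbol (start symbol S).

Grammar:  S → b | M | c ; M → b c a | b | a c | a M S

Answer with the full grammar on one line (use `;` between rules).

M has alternatives sharing prefix 'b': factor to M → b M' with M' → c a | ε.
M has alternatives sharing prefix 'a': factor to M → a M'' with M'' → c | M S.

S → b | M | c; M → b M' | a M''; M' → c a | ε; M'' → c | M S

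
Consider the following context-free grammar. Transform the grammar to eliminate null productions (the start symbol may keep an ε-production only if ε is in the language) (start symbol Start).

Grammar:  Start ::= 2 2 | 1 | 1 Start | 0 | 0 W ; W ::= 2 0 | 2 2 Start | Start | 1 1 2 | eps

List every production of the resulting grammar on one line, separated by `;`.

Start ::= 2 2 | 1 | 1 Start | 0 | 0 W; W ::= 2 0 | 2 2 Start | Start | 1 1 2

Nullable nonterminals: {W}.
ε ∉ L(G), so no ε-production is kept.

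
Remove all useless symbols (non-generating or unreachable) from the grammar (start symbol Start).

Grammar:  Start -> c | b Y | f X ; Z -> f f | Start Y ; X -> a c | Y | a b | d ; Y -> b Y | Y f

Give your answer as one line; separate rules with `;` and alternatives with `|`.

Start -> c | f X; X -> a c | a b | d

Generating nonterminals: {Start, X, Z}.
Reachable from Start after that: {Start, X}.
Removed useless symbols: {Y, Z} and every production mentioning them.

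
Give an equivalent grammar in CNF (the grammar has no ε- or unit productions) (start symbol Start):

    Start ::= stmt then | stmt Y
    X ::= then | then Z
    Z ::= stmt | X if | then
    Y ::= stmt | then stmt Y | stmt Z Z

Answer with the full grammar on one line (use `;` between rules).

Start ::= X1 X2 | X1 Y; X ::= then | X2 Z; Z ::= stmt | X X3 | then; Y ::= stmt | X2 Y1 | X1 Y2; X1 ::= stmt; X2 ::= then; X3 ::= if; Y1 ::= X1 Y; Y2 ::= Z Z

Introduce a nonterminal for each terminal appearing in a rule of length ≥ 2: X1 → stmt, X2 → then, X3 → if.
Binarize each right-hand side of length ≥ 3 by chaining fresh nonterminals (Y1, Y2, …): affected rules were Y → X2 X1 Y; Y → X1 Z Z.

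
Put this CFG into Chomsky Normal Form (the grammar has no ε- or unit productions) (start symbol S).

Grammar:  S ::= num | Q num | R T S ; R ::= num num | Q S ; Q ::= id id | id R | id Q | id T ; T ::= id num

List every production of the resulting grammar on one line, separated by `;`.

Introduce a nonterminal for each terminal appearing in a rule of length ≥ 2: X1 → num, X2 → id.
Binarize each right-hand side of length ≥ 3 by chaining fresh nonterminals (Y1, Y2, …): affected rules were S → R T S.

S ::= num | Q X1 | R Y1; R ::= X1 X1 | Q S; Q ::= X2 X2 | X2 R | X2 Q | X2 T; T ::= X2 X1; X1 ::= num; X2 ::= id; Y1 ::= T S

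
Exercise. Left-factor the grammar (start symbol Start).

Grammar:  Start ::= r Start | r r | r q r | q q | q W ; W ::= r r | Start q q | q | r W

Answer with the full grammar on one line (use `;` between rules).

Start ::= r Start1 | q Start2; W ::= Start q q | q | r W1; Start1 ::= Start | r | q r; Start2 ::= q | W; W1 ::= r | W

Start has alternatives sharing prefix 'r': factor to Start → r Start1 with Start1 → Start | r | q r.
Start has alternatives sharing prefix 'q': factor to Start → q Start2 with Start2 → q | W.
W has alternatives sharing prefix 'r': factor to W → r W1 with W1 → r | W.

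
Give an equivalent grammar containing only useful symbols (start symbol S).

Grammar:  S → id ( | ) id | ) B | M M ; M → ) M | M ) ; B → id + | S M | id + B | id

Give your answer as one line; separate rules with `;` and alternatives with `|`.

S → id ( | ) id | ) B; B → id + | id + B | id

Generating nonterminals: {B, S}.
Reachable from S after that: {B, S}.
Removed useless symbols: {M} and every production mentioning them.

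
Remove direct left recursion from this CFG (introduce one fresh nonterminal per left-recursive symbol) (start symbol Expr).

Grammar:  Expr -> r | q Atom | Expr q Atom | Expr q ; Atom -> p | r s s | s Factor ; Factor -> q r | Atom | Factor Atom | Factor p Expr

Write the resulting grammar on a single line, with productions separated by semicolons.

Left recursion appears on Expr, Factor.
For Expr: α = {q Atom, q}, β = {r, q Atom}. Rewrite as Expr → β Expr1 and Expr1 → α Expr1 | ε.
For Factor: α = {Atom, p Expr}, β = {q r, Atom}. Rewrite as Factor → β Factor1 and Factor1 → α Factor1 | ε.

Expr -> r Expr1 | q Atom Expr1; Atom -> p | r s s | s Factor; Factor -> q r Factor1 | Atom Factor1; Expr1 -> q Atom Expr1 | q Expr1 | epsilon; Factor1 -> Atom Factor1 | p Expr Factor1 | epsilon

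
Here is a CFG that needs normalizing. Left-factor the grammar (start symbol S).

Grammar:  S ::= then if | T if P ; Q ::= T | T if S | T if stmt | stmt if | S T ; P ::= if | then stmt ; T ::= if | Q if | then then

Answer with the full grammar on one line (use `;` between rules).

Q has alternatives sharing prefix 'T': factor to Q → T Q' with Q' → ε | if S | if stmt.
Q' has alternatives sharing prefix 'if': factor to Q' → if Q'' with Q'' → S | stmt.

S ::= then if | T if P; Q ::= stmt if | S T | T Q'; P ::= if | then stmt; T ::= if | Q if | then then; Q' ::= ε | if Q''; Q'' ::= S | stmt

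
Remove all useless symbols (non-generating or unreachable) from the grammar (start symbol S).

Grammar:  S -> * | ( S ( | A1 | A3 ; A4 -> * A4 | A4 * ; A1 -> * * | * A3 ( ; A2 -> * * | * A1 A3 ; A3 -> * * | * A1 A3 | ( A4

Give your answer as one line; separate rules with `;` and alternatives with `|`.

Generating nonterminals: {A1, A2, A3, S}.
Reachable from S after that: {A1, A3, S}.
Removed useless symbols: {A2, A4} and every production mentioning them.

S -> * | ( S ( | A1 | A3; A1 -> * * | * A3 (; A3 -> * * | * A1 A3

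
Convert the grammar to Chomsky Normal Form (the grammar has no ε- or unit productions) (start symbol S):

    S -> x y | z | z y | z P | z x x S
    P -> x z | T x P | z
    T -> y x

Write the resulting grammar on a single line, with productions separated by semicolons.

S -> X1 X2 | z | X3 X2 | X3 P | X3 Y1; P -> X1 X3 | T Y3 | z; T -> X2 X1; X1 -> x; X2 -> y; X3 -> z; Y1 -> X1 Y2; Y2 -> X1 S; Y3 -> X1 P

Introduce a nonterminal for each terminal appearing in a rule of length ≥ 2: X1 → x, X2 → y, X3 → z.
Binarize each right-hand side of length ≥ 3 by chaining fresh nonterminals (Y1, Y2, …): affected rules were S → X3 X1 X1 S; P → T X1 P.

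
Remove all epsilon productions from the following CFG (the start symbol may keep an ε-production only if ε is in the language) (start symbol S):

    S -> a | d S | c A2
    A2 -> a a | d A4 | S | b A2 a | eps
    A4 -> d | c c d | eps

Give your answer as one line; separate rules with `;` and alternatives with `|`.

Nullable set = {A2, A4}.
ε ∉ L(G), so no ε-production is kept.
For each production, add variants omitting each subset of nullable occurrences: S → c A2 gives c A2 | c. A2 → d A4 gives d A4 | d. A2 → b A2 a gives b A2 a | b a.

S -> a | d S | c A2 | c; A2 -> a a | d A4 | d | S | b A2 a | b a; A4 -> d | c c d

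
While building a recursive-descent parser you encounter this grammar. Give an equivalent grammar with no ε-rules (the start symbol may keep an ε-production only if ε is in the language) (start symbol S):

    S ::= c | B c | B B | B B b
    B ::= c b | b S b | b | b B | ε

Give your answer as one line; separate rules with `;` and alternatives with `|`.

Nullable nonterminals: {B, S}.
ε ∈ L(G) since S is nullable, so keep S → ε.
Add the nullable-subset variants: S → B B gives B B | B. S → B B b gives B B b | B b | b. B → b S b gives b S b | b b.

S ::= c | B c | B B | B | B B b | B b | b | ε; B ::= c b | b S b | b b | b | b B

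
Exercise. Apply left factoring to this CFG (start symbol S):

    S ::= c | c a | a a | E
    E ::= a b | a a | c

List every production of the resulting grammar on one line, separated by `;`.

S ::= a a | E | c S'; E ::= c | a E'; S' ::= ε | a; E' ::= b | a

S has alternatives sharing prefix 'c': factor to S → c S' with S' → ε | a.
E has alternatives sharing prefix 'a': factor to E → a E' with E' → b | a.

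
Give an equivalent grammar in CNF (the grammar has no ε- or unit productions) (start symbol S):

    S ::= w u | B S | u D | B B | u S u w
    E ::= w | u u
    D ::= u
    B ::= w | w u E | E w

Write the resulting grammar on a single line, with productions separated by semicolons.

Introduce a nonterminal for each terminal appearing in a rule of length ≥ 2: X1 → w, X2 → u.
Binarize each right-hand side of length ≥ 3 by chaining fresh nonterminals (Y1, Y2, …): affected rules were S → X2 S X2 X1; B → X1 X2 E.

S ::= X1 X2 | B S | X2 D | B B | X2 Y1; E ::= w | X2 X2; D ::= u; B ::= w | X1 Y3 | E X1; X1 ::= w; X2 ::= u; Y1 ::= S Y2; Y2 ::= X2 X1; Y3 ::= X2 E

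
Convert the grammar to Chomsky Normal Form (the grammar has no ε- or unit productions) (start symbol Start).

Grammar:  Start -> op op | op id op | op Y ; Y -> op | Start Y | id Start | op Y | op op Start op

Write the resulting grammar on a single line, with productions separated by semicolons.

Start -> X1 X1 | X1 Y1 | X1 Y; Y -> op | Start Y | X2 Start | X1 Y | X1 Y2; X1 -> op; X2 -> id; Y1 -> X2 X1; Y2 -> X1 Y3; Y3 -> Start X1

Introduce a nonterminal for each terminal appearing in a rule of length ≥ 2: X1 → op, X2 → id.
Binarize each right-hand side of length ≥ 3 by chaining fresh nonterminals (Y1, Y2, …): affected rules were Start → X1 X2 X1; Y → X1 X1 Start X1.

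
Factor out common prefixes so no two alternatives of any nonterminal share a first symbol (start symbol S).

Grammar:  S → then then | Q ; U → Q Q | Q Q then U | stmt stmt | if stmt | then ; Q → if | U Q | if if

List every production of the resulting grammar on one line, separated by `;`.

U has alternatives sharing prefix 'Q Q': factor to U → Q Q U' with U' → ε | then U.
Q has alternatives sharing prefix 'if': factor to Q → if Q' with Q' → ε | if.

S → then then | Q; U → stmt stmt | if stmt | then | Q Q U'; Q → U Q | if Q'; U' → epsilon | then U; Q' → epsilon | if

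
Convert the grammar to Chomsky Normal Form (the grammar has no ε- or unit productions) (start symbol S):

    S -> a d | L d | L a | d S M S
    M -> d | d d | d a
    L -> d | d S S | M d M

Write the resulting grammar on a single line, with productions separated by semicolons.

S -> X1 X2 | L X2 | L X1 | X2 Y1; M -> d | X2 X2 | X2 X1; L -> d | X2 Y3 | M Y4; X1 -> a; X2 -> d; Y1 -> S Y2; Y2 -> M S; Y3 -> S S; Y4 -> X2 M

Introduce a nonterminal for each terminal appearing in a rule of length ≥ 2: X1 → a, X2 → d.
Binarize each right-hand side of length ≥ 3 by chaining fresh nonterminals (Y1, Y2, …): affected rules were S → X2 S M S; L → X2 S S; L → M X2 M.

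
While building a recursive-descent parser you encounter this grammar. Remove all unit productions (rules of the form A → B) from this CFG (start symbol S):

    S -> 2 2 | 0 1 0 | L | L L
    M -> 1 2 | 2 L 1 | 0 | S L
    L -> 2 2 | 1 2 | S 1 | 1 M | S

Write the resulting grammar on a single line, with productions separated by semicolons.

S -> 2 2 | 1 2 | S 1 | 1 M | 0 1 0 | L L; M -> 1 2 | 2 L 1 | 0 | S L; L -> 2 2 | 1 2 | S 1 | 1 M | 0 1 0 | L L

Unit pairs: L ⇒* {S}; S ⇒* {L}.
Replace each nonterminal's rules with the union of the non-unit rules of every nonterminal it unit-derives.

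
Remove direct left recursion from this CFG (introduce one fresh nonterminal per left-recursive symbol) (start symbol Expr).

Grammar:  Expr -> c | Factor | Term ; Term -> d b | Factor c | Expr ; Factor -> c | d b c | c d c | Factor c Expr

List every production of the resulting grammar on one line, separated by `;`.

Expr -> c | Factor | Term; Term -> d b | Factor c | Expr; Factor -> c Factor1 | d b c Factor1 | c d c Factor1; Factor1 -> c Expr Factor1 | ε

Left recursion appears on Factor.
For Factor: α = {c Expr}, β = {c, d b c, c d c}. Rewrite as Factor → β Factor1 and Factor1 → α Factor1 | ε.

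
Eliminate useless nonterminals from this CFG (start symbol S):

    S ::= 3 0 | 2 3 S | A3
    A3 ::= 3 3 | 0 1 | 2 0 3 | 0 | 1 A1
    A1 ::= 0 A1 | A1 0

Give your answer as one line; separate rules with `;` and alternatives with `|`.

S ::= 3 0 | 2 3 S | A3; A3 ::= 3 3 | 0 1 | 2 0 3 | 0

Generating nonterminals: {A3, S}.
Reachable from S after that: {A3, S}.
Removed useless symbols: {A1} and every production mentioning them.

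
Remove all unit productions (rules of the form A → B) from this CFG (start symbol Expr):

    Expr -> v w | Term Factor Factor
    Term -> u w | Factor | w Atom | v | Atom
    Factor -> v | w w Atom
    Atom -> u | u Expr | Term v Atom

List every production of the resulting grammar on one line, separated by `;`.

Expr -> v w | Term Factor Factor; Term -> u w | w Atom | v | u | u Expr | Term v Atom | w w Atom; Factor -> v | w w Atom; Atom -> u | u Expr | Term v Atom

Unit pairs: Term ⇒* {Atom, Factor}.
For each unit pair (A, B), copy every non-unit production of B to A, then drop all unit productions.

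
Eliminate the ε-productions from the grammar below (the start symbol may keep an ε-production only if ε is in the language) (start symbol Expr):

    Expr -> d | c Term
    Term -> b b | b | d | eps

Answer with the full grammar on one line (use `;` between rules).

The nullable symbols are {Term}.
ε ∉ L(G), so no ε-production is kept.
Add the nullable-subset variants: Expr → c Term gives c Term | c.

Expr -> d | c Term | c; Term -> b b | b | d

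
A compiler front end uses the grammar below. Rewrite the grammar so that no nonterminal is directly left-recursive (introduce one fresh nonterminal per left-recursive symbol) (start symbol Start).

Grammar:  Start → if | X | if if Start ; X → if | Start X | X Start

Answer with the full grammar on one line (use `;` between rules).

Left recursion appears on X.
For X: α = {Start}, β = {if, Start X}. Rewrite as X → β X1 and X1 → α X1 | ε.

Start → if | X | if if Start; X → if X1 | Start X X1; X1 → Start X1 | ε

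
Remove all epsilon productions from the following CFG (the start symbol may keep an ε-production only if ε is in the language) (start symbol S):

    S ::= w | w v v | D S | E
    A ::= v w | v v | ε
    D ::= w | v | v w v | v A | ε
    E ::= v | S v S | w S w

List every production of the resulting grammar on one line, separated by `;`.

Nullable set = {A, D}.
ε ∉ L(G), so no ε-production is kept.

S ::= w | w v v | D S | E; A ::= v w | v v; D ::= w | v | v w v | v A; E ::= v | S v S | w S w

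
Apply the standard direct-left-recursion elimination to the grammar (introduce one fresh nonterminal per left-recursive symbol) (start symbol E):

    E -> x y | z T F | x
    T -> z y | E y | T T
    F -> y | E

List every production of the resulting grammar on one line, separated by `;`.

T is directly left-recursive.
For T: α = {T}, β = {z y, E y}. Rewrite as T → β T' and T' → α T' | ε.

E -> x y | z T F | x; T -> z y T' | E y T'; F -> y | E; T' -> T T' | ε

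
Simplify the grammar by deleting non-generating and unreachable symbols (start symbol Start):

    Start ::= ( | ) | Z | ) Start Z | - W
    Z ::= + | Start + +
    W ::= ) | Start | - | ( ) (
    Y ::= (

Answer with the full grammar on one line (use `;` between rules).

Generating nonterminals: {Start, W, Y, Z}.
Reachable from Start after that: {Start, W, Z}.
Removed useless symbols: {Y} and every production mentioning them.

Start ::= ( | ) | Z | ) Start Z | - W; Z ::= + | Start + +; W ::= ) | Start | - | ( ) (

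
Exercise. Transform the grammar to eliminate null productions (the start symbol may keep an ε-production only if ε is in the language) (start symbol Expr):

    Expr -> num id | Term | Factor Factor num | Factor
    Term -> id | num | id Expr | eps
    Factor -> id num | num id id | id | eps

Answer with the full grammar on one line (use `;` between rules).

Expr -> num id | Term | Factor Factor num | Factor num | num | Factor | ε; Term -> id | num | id Expr; Factor -> id num | num id id | id

Nullable nonterminals: {Expr, Factor, Term}.
ε ∈ L(G) since Expr is nullable, so keep Expr → ε.
For each production, add variants omitting each subset of nullable occurrences: Expr → Factor Factor num gives Factor Factor num | Factor num | num.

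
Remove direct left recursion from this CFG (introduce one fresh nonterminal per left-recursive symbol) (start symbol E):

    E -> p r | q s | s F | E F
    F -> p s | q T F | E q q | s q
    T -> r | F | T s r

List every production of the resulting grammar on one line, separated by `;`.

E -> p r E' | q s E' | s F E'; F -> p s | q T F | E q q | s q; T -> r T' | F T'; E' -> F E' | epsilon; T' -> s r T' | epsilon

E, T are directly left-recursive.
For E: α = {F}, β = {p r, q s, s F}. Rewrite as E → β E' and E' → α E' | ε.
For T: α = {s r}, β = {r, F}. Rewrite as T → β T' and T' → α T' | ε.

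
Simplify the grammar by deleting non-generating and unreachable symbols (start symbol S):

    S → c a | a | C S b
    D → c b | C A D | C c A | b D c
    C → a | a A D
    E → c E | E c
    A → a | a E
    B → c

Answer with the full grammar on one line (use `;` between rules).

S → c a | a | C S b; D → c b | C A D | C c A | b D c; C → a | a A D; A → a

Generating nonterminals: {A, B, C, D, S}.
Reachable from S after that: {A, C, D, S}.
Removed useless symbols: {B, E} and every production mentioning them.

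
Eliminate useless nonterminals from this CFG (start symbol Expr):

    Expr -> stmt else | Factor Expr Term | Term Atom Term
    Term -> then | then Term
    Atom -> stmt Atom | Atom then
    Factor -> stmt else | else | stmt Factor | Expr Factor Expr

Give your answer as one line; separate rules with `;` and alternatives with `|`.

Generating nonterminals: {Expr, Factor, Term}.
Reachable from Expr after that: {Expr, Factor, Term}.
Removed useless symbols: {Atom} and every production mentioning them.

Expr -> stmt else | Factor Expr Term; Term -> then | then Term; Factor -> stmt else | else | stmt Factor | Expr Factor Expr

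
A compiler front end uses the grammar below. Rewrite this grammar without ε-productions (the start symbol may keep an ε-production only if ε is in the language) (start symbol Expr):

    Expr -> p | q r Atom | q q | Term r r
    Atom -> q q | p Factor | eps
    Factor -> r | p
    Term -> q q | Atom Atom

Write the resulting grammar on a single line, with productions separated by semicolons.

Expr -> p | q r Atom | q r | q q | Term r r | r r; Atom -> q q | p Factor; Factor -> r | p; Term -> q q | Atom Atom | Atom

Nullable set = {Atom, Term}.
ε ∉ L(G), so no ε-production is kept.
Expand every rule over subsets of its nullable positions: Expr → q r Atom gives q r Atom | q r. Expr → Term r r gives Term r r | r r. Term → Atom Atom gives Atom Atom | Atom.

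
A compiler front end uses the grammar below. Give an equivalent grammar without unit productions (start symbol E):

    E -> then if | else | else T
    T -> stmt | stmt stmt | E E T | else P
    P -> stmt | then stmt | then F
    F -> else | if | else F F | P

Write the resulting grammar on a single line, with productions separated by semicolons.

Unit pairs: F ⇒* {P}.
For each unit pair (A, B), copy every non-unit production of B to A, then drop all unit productions.

E -> then if | else | else T; T -> stmt | stmt stmt | E E T | else P; P -> stmt | then stmt | then F; F -> else | if | else F F | stmt | then stmt | then F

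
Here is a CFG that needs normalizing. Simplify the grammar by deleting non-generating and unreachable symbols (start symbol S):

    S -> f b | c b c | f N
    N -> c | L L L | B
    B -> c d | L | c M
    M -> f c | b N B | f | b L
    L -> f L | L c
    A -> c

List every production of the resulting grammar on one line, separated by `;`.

Generating nonterminals: {A, B, M, N, S}.
Reachable from S after that: {B, M, N, S}.
Removed useless symbols: {A, L} and every production mentioning them.

S -> f b | c b c | f N; N -> c | B; B -> c d | c M; M -> f c | b N B | f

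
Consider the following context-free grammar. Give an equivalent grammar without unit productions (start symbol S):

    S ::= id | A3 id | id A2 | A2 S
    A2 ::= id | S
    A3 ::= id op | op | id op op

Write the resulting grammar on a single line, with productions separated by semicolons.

S ::= id | A3 id | id A2 | A2 S; A2 ::= id | A3 id | id A2 | A2 S; A3 ::= id op | op | id op op

Unit pairs: A2 ⇒* {S}.
Replace each nonterminal's rules with the union of the non-unit rules of every nonterminal it unit-derives.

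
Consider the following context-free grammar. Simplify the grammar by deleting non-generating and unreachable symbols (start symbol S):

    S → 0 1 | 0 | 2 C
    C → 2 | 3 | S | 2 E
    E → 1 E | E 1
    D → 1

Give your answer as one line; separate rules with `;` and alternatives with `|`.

Generating nonterminals: {C, D, S}.
Reachable from S after that: {C, S}.
Removed useless symbols: {D, E} and every production mentioning them.

S → 0 1 | 0 | 2 C; C → 2 | 3 | S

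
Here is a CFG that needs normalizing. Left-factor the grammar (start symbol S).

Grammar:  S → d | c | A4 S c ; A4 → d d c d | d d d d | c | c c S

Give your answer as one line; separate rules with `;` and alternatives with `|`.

S → d | c | A4 S c; A4 → d d A4' | c A4''; A4' → c d | d d; A4'' → ε | c S

A4 has alternatives sharing prefix 'd d': factor to A4 → d d A4' with A4' → c d | d d.
A4 has alternatives sharing prefix 'c': factor to A4 → c A4'' with A4'' → ε | c S.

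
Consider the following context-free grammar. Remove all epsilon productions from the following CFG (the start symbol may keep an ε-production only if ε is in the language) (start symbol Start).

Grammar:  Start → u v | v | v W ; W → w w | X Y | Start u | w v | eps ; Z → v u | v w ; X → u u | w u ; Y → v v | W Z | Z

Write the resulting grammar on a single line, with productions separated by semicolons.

The nullable symbols are {W}.
ε ∉ L(G), so no ε-production is kept.
Add the nullable-subset variants: Y → W Z gives W Z | Z.

Start → u v | v | v W; W → w w | X Y | Start u | w v; Z → v u | v w; X → u u | w u; Y → v v | W Z | Z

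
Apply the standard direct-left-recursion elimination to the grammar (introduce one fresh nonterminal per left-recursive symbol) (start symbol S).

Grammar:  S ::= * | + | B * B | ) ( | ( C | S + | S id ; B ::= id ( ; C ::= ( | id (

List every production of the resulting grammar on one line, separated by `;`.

S ::= * S' | + S' | B * B S' | ) ( S' | ( C S'; B ::= id (; C ::= ( | id (; S' ::= + S' | id S' | ε

Left recursion appears on S.
For S: α = {+, id}, β = {*, +, B * B, ) (, ( C}. Rewrite as S → β S' and S' → α S' | ε.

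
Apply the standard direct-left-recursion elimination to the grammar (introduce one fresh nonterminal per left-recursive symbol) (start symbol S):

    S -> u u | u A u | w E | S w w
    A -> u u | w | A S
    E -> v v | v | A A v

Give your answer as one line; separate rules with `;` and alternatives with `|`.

S, A are directly left-recursive.
For S: α = {w w}, β = {u u, u A u, w E}. Rewrite as S → β S' and S' → α S' | ε.
For A: α = {S}, β = {u u, w}. Rewrite as A → β A' and A' → α A' | ε.

S -> u u S' | u A u S' | w E S'; A -> u u A' | w A'; E -> v v | v | A A v; S' -> w w S' | epsilon; A' -> S A' | epsilon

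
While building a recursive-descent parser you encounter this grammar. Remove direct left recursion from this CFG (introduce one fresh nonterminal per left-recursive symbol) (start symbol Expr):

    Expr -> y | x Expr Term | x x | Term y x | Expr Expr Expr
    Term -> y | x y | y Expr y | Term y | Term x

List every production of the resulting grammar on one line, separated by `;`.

Expr, Term are directly left-recursive.
For Expr: α = {Expr Expr}, β = {y, x Expr Term, x x, Term y x}. Rewrite as Expr → β Expr1 and Expr1 → α Expr1 | ε.
For Term: α = {y, x}, β = {y, x y, y Expr y}. Rewrite as Term → β Term1 and Term1 → α Term1 | ε.

Expr -> y Expr1 | x Expr Term Expr1 | x x Expr1 | Term y x Expr1; Term -> y Term1 | x y Term1 | y Expr y Term1; Expr1 -> Expr Expr Expr1 | eps; Term1 -> y Term1 | x Term1 | eps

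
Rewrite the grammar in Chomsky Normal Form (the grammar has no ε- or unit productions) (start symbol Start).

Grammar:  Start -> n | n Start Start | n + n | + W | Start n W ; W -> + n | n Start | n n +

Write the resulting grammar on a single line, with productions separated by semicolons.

Start -> n | X1 Y1 | X1 Y2 | X2 W | Start Y3; W -> X2 X1 | X1 Start | X1 Y4; X1 -> n; X2 -> +; Y1 -> Start Start; Y2 -> X2 X1; Y3 -> X1 W; Y4 -> X1 X2

Introduce a nonterminal for each terminal appearing in a rule of length ≥ 2: X1 → n, X2 → +.
Binarize each right-hand side of length ≥ 3 by chaining fresh nonterminals (Y1, Y2, …): affected rules were Start → X1 Start Start; Start → X1 X2 X1; Start → Start X1 W; W → X1 X1 X2.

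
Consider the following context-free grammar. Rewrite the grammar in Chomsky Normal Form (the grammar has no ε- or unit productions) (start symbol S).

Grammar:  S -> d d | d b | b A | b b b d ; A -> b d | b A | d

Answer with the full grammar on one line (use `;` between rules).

Introduce a nonterminal for each terminal appearing in a rule of length ≥ 2: X1 → d, X2 → b.
Binarize each right-hand side of length ≥ 3 by chaining fresh nonterminals (Y1, Y2, …): affected rules were S → X2 X2 X2 X1.

S -> X1 X1 | X1 X2 | X2 A | X2 Y1; A -> X2 X1 | X2 A | d; X1 -> d; X2 -> b; Y1 -> X2 Y2; Y2 -> X2 X1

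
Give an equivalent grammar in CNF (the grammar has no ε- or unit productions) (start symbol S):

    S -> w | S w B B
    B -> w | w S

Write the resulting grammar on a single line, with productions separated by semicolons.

Introduce a nonterminal for each terminal appearing in a rule of length ≥ 2: X1 → w.
Binarize each right-hand side of length ≥ 3 by chaining fresh nonterminals (Y1, Y2, …): affected rules were S → S X1 B B.

S -> w | S Y1; B -> w | X1 S; X1 -> w; Y1 -> X1 Y2; Y2 -> B B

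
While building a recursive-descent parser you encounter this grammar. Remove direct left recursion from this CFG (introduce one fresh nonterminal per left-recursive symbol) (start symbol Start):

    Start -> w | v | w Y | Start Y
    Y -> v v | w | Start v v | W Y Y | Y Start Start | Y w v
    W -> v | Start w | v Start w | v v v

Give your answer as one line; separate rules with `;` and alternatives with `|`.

Start -> w Start1 | v Start1 | w Y Start1; Y -> v v Y1 | w Y1 | Start v v Y1 | W Y Y Y1; W -> v | Start w | v Start w | v v v; Start1 -> Y Start1 | ε; Y1 -> Start Start Y1 | w v Y1 | ε

Left recursion appears on Start, Y.
For Start: α = {Y}, β = {w, v, w Y}. Rewrite as Start → β Start1 and Start1 → α Start1 | ε.
For Y: α = {Start Start, w v}, β = {v v, w, Start v v, W Y Y}. Rewrite as Y → β Y1 and Y1 → α Y1 | ε.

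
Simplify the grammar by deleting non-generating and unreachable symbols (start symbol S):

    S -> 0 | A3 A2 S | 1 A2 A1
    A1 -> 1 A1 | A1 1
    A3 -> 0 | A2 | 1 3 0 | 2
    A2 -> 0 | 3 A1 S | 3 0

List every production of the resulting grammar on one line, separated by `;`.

S -> 0 | A3 A2 S; A3 -> 0 | A2 | 1 3 0 | 2; A2 -> 0 | 3 0

Generating nonterminals: {A2, A3, S}.
Reachable from S after that: {A2, A3, S}.
Removed useless symbols: {A1} and every production mentioning them.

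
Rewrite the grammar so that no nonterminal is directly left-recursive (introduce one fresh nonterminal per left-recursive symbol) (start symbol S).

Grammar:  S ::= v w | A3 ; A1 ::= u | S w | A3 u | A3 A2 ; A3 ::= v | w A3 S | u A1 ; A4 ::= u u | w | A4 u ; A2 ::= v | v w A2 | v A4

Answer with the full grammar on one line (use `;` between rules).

Left recursion appears on A4.
For A4: α = {u}, β = {u u, w}. Rewrite as A4 → β A4' and A4' → α A4' | ε.

S ::= v w | A3; A1 ::= u | S w | A3 u | A3 A2; A3 ::= v | w A3 S | u A1; A4 ::= u u A4' | w A4'; A2 ::= v | v w A2 | v A4; A4' ::= u A4' | epsilon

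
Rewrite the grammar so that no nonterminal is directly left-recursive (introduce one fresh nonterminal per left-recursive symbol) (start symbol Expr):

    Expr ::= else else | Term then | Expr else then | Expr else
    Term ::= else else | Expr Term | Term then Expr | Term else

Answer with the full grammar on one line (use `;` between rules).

Expr ::= else else Expr1 | Term then Expr1; Term ::= else else Term1 | Expr Term Term1; Expr1 ::= else then Expr1 | else Expr1 | ε; Term1 ::= then Expr Term1 | else Term1 | ε

Left recursion appears on Expr, Term.
For Expr: α = {else then, else}, β = {else else, Term then}. Rewrite as Expr → β Expr1 and Expr1 → α Expr1 | ε.
For Term: α = {then Expr, else}, β = {else else, Expr Term}. Rewrite as Term → β Term1 and Term1 → α Term1 | ε.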